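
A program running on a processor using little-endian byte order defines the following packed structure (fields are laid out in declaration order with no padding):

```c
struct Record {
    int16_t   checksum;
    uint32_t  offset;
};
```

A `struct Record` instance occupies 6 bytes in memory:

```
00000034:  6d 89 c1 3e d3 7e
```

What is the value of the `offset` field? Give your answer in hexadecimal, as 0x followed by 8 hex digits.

`offset` follows `checksum` (2 bytes), so it starts at byte offset 2 and occupies 4 bytes.
Bytes at offsets 2..5: C1 3E D3 7E.
Little-endian: lowest address holds the least-significant byte.
Reassemble most-significant byte first: 7E D3 3E C1 → 0x7ED33EC1.

0x7ED33EC1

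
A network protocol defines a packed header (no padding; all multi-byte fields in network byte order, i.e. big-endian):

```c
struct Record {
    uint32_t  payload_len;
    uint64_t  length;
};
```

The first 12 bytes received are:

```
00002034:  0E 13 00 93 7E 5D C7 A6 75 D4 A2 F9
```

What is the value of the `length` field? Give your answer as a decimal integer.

9105653539368379129

`length` follows `payload_len` (4 bytes), so it starts at byte offset 4 and occupies 8 bytes.
Bytes at offsets 4..11: 7E 5D C7 A6 75 D4 A2 F9.
Big-endian: lowest address holds the most-significant byte.
The bytes are already most-significant first: 0x7E5DC7A675D4A2F9.
0x7E5DC7A675D4A2F9 = 9105653539368379129.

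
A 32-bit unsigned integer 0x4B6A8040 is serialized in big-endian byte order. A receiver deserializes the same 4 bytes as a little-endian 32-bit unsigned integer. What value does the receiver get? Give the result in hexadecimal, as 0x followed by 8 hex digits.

0x40806A4B

Stored big-endian, the bytes at ascending addresses are 4B 6A 80 40.
Read back as little-endian, the first byte is least significant, giving 0x40806A4B.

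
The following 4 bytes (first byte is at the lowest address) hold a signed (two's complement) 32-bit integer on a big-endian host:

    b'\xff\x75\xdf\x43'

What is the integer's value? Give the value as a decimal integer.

-9052349

Big-endian: lowest address holds the most-significant byte.
The bytes are already most-significant first: 0xFF75DF43.
Top bit is set, so as a signed 32-bit value this is 0xFF75DF43 − 2^32 = -9052349.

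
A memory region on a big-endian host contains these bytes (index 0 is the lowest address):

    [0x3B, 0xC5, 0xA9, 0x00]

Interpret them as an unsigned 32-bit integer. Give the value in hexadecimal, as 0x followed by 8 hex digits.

0x3BC5A900

In big-endian order the high byte comes first in memory.
The bytes are already most-significant first: 0x3BC5A900.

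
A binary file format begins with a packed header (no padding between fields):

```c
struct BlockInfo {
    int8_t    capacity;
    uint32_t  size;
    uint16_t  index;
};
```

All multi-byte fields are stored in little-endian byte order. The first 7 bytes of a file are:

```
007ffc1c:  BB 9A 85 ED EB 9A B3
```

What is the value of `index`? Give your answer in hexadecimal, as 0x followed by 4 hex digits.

`index` follows `capacity` (1 B), `size` (4 B), so it starts at offset 1 + 4 = 5 and occupies 2 bytes.
Bytes at offsets 5..6: 9A B3.
Little-endian: lowest address holds the least-significant byte.
Reassemble most-significant byte first: B3 9A → 0xB39A.

0xB39A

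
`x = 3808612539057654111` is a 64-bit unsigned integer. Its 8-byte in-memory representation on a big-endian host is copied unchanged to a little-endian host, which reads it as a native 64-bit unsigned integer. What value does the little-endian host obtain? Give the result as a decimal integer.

3808612539057654111 in 64-bit hexadecimal is 0x34DAE8ECE5A1495F.
Stored big-endian, the bytes at ascending addresses are 34 DA E8 EC E5 A1 49 5F.
Read back as little-endian, the first byte is least significant, giving 0x5F49A1E5ECE8DA34.
0x5F49A1E5ECE8DA34 = 6866197115797297716.

6866197115797297716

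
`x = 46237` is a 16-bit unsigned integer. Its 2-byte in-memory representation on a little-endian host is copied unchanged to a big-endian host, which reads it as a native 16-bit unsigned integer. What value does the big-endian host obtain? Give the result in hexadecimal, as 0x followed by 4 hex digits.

46237 in 16-bit hexadecimal is 0xB49D.
Stored little-endian, the bytes at ascending addresses are 9D B4.
Read back as big-endian, the last byte is least significant, giving 0x9DB4.

0x9DB4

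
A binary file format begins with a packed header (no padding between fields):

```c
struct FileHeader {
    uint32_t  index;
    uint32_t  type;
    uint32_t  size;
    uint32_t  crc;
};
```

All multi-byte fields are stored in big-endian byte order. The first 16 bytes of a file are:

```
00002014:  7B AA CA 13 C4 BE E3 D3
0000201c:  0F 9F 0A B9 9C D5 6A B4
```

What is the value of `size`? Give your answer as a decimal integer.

`size` follows `index` (4 B), `type` (4 B), so it starts at offset 4 + 4 = 8 and occupies 4 bytes.
Bytes at offsets 8..11: 0F 9F 0A B9.
Big-endian: lowest address holds the most-significant byte.
The bytes are already most-significant first: 0x0F9F0AB9.
0x0F9F0AB9 = 262081209.

262081209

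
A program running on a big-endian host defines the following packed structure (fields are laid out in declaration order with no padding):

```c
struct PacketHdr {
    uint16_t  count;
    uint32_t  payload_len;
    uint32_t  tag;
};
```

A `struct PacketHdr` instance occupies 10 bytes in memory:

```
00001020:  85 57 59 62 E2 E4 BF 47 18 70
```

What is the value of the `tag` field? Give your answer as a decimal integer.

3209107568

`tag` follows `count` (2 B), `payload_len` (4 B), so it starts at offset 2 + 4 = 6 and occupies 4 bytes.
Bytes at offsets 6..9: BF 47 18 70.
Big-endian: lowest address holds the most-significant byte.
The bytes are already most-significant first: 0xBF471870.
0xBF471870 = 3209107568.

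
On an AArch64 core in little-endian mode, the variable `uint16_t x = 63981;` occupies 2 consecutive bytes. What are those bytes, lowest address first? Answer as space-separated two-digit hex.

ED F9

63981 in hexadecimal, padded to 16 bits, is 0xF9ED.
Split into bytes (most-significant first): F9 ED.
In little-endian order the low byte comes first in memory.
So at ascending addresses the bytes are ED F9.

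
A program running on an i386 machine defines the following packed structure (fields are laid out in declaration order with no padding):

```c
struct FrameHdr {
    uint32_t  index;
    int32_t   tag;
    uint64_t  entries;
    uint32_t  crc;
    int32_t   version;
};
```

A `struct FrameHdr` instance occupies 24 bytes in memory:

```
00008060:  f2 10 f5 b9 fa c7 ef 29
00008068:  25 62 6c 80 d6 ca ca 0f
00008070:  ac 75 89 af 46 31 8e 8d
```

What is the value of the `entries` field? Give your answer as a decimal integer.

`entries` follows `index` (4 B), `tag` (4 B), so it starts at offset 4 + 4 = 8 and occupies 8 bytes.
Bytes at offsets 8..15: 25 62 6C 80 D6 CA CA 0F.
Little-endian stores the least-significant byte at the lowest address.
Reassemble most-significant byte first: 0F CA CA D6 80 6C 62 25 → 0x0FCACAD6806C6225.
0x0FCACAD6806C6225 = 1137944878490870309.

1137944878490870309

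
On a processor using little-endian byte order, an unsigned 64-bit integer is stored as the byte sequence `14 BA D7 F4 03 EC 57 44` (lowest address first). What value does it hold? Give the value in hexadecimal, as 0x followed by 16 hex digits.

In little-endian order the low byte comes first in memory.
Reassemble most-significant byte first: 44 57 EC 03 F4 D7 BA 14 → 0x4457EC03F4D7BA14.

0x4457EC03F4D7BA14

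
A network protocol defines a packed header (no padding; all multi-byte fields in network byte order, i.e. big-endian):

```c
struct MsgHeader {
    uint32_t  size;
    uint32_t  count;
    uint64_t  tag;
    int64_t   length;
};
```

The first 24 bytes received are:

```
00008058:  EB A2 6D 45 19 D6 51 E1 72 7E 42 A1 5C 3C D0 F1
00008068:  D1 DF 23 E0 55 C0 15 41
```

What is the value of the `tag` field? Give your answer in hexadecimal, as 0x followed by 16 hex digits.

`tag` follows `size` (4 B), `count` (4 B), so it starts at offset 4 + 4 = 8 and occupies 8 bytes.
Bytes at offsets 8..15: 72 7E 42 A1 5C 3C D0 F1.
Big-endian: lowest address holds the most-significant byte.
The bytes are already most-significant first: 0x727E42A15C3CD0F1.

0x727E42A15C3CD0F1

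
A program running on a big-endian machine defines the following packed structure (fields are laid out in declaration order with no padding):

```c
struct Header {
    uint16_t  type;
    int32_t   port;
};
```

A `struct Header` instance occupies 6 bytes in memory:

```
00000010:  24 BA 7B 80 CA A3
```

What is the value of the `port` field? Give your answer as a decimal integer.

2072038051

`port` follows `type` (2 bytes), so it starts at byte offset 2 and occupies 4 bytes.
Bytes at offsets 2..5: 7B 80 CA A3.
In big-endian order the high byte comes first in memory.
The bytes are already most-significant first: 0x7B80CAA3.
0x7B80CAA3 = 2072038051.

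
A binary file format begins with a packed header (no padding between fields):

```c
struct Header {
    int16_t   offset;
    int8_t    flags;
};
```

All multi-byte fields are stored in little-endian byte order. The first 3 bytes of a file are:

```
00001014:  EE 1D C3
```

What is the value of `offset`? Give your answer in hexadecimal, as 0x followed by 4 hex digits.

0x1DEE

`offset` is the first field, at byte offset 0, occupying 2 bytes.
Bytes at offsets 0..1: EE 1D.
In little-endian order the low byte comes first in memory.
Reassemble most-significant byte first: 1D EE → 0x1DEE.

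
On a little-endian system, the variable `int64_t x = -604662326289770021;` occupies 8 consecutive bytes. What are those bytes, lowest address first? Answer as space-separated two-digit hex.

DB D9 6F 60 D1 CE 9B F7

Two's complement of -604662326289770021 in 64 bits: 604662326289770021 = 0x0864312E9F902625; invert → 0xF79BCED1606FD9DA; add 1 → 0xF79BCED1606FD9DB.
Split into bytes (most-significant first): F7 9B CE D1 60 6F D9 DB.
Little-endian stores the least-significant byte at the lowest address.
So at ascending addresses the bytes are DB D9 6F 60 D1 CE 9B F7.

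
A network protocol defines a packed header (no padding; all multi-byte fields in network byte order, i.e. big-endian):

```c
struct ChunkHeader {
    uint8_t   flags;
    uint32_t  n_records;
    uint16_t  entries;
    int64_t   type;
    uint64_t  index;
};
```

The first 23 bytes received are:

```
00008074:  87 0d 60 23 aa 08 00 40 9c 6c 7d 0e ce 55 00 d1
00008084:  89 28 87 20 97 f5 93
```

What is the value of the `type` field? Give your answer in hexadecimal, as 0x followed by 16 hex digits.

0x409C6C7D0ECE5500

`type` follows `flags` (1 B), `n_records` (4 B), `entries` (2 B), so it starts at offset 1 + 4 + 2 = 7 and occupies 8 bytes.
Bytes at offsets 7..14: 40 9C 6C 7D 0E CE 55 00.
In big-endian order the high byte comes first in memory.
The bytes are already most-significant first: 0x409C6C7D0ECE5500.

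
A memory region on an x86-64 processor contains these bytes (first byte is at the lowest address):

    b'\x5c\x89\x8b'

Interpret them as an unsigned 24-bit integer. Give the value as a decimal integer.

In little-endian order the low byte comes first in memory.
Reassemble most-significant byte first: 8B 89 5C → 0x8B895C.
0x8B895C = 9144668.

9144668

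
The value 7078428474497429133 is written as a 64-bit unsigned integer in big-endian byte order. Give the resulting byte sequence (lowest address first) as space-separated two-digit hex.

62 3B A1 31 C6 6D EE 8D

7078428474497429133 in hexadecimal, padded to 64 bits, is 0x623BA131C66DEE8D.
Split into bytes (most-significant first): 62 3B A1 31 C6 6D EE 8D.
Big-endian stores the most-significant byte at the lowest address.
So the memory order matches the most-significant-first order: 62 3B A1 31 C6 6D EE 8D.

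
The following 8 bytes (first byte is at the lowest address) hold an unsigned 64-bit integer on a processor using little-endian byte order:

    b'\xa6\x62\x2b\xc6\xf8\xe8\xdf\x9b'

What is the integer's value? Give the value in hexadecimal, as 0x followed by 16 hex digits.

Little-endian: lowest address holds the least-significant byte.
Reassemble most-significant byte first: 9B DF E8 F8 C6 2B 62 A6 → 0x9BDFE8F8C62B62A6.

0x9BDFE8F8C62B62A6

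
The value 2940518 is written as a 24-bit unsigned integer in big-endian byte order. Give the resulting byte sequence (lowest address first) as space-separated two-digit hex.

2940518 in hexadecimal, padded to 24 bits, is 0x2CDE66.
Split into bytes (most-significant first): 2C DE 66.
In big-endian order the high byte comes first in memory.
So the memory order matches the most-significant-first order: 2C DE 66.

2C DE 66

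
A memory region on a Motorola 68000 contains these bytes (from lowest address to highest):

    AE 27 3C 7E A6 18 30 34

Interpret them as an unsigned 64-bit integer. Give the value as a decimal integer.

Big-endian stores the most-significant byte at the lowest address.
The bytes are already most-significant first: 0xAE273C7EA6183034.
0xAE273C7EA6183034 = 12549065401341325364.

12549065401341325364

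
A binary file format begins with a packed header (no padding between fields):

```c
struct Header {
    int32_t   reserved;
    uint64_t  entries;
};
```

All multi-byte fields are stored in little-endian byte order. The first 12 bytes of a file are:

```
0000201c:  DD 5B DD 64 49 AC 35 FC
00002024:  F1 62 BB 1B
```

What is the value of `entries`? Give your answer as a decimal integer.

1998299651126963273

`entries` follows `reserved` (4 bytes), so it starts at byte offset 4 and occupies 8 bytes.
Bytes at offsets 4..11: 49 AC 35 FC F1 62 BB 1B.
Little-endian: lowest address holds the least-significant byte.
Reassemble most-significant byte first: 1B BB 62 F1 FC 35 AC 49 → 0x1BBB62F1FC35AC49.
0x1BBB62F1FC35AC49 = 1998299651126963273.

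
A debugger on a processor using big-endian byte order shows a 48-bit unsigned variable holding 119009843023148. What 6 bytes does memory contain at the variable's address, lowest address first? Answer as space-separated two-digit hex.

119009843023148 in hexadecimal, padded to 48 bits, is 0x6C3D236B0D2C.
Split into bytes (most-significant first): 6C 3D 23 6B 0D 2C.
In big-endian order the high byte comes first in memory.
So the memory order matches the most-significant-first order: 6C 3D 23 6B 0D 2C.

6C 3D 23 6B 0D 2C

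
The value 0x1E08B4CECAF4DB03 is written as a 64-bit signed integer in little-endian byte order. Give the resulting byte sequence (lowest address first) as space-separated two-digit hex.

Split into bytes (most-significant first): 1E 08 B4 CE CA F4 DB 03.
In little-endian order the low byte comes first in memory.
So at ascending addresses the bytes are 03 DB F4 CA CE B4 08 1E.

03 DB F4 CA CE B4 08 1E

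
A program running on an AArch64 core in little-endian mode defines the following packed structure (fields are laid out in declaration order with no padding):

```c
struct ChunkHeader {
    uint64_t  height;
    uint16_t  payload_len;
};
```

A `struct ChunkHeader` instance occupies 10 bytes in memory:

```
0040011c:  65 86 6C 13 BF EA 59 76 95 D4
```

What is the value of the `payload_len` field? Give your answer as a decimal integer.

54421

`payload_len` follows `height` (8 bytes), so it starts at byte offset 8 and occupies 2 bytes.
Bytes at offsets 8..9: 95 D4.
Little-endian: lowest address holds the least-significant byte.
Reassemble most-significant byte first: D4 95 → 0xD495.
0xD495 = 54421.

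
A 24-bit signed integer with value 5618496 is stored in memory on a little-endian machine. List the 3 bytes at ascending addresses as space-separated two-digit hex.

5618496 in hexadecimal, padded to 24 bits, is 0x55BB40.
Split into bytes (most-significant first): 55 BB 40.
In little-endian order the low byte comes first in memory.
So at ascending addresses the bytes are 40 BB 55.

40 BB 55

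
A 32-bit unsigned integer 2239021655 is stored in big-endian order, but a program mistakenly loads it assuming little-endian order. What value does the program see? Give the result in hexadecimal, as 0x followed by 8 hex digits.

2239021655 in 32-bit hexadecimal is 0x8574C257.
Stored big-endian, the bytes at ascending addresses are 85 74 C2 57.
Read back as little-endian, the first byte is least significant, giving 0x57C27485.

0x57C27485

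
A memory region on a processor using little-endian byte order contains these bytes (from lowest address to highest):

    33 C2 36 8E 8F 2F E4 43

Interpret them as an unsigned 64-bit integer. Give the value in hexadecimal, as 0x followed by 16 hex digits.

Little-endian: lowest address holds the least-significant byte.
Reassemble most-significant byte first: 43 E4 2F 8F 8E 36 C2 33 → 0x43E42F8F8E36C233.

0x43E42F8F8E36C233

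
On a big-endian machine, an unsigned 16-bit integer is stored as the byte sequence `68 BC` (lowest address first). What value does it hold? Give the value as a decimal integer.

Big-endian stores the most-significant byte at the lowest address.
The bytes are already most-significant first: 0x68BC.
0x68BC = 26812.

26812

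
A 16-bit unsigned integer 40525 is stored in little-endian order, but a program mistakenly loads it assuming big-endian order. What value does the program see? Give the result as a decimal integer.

19870

40525 in 16-bit hexadecimal is 0x9E4D.
Stored little-endian, the bytes at ascending addresses are 4D 9E.
Read back as big-endian, the last byte is least significant, giving 0x4D9E.
0x4D9E = 19870.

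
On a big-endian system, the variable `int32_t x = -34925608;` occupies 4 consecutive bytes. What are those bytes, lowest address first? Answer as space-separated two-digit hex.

Two's complement of -34925608 in 32 bits: 34925608 = 0x0214EC28; invert → 0xFDEB13D7; add 1 → 0xFDEB13D8.
Split into bytes (most-significant first): FD EB 13 D8.
Big-endian stores the most-significant byte at the lowest address.
So the memory order matches the most-significant-first order: FD EB 13 D8.

FD EB 13 D8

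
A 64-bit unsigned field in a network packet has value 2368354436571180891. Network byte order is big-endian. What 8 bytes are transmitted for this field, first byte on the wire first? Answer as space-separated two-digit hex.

20 DE 15 CF DE 0B AF 5B

2368354436571180891 in hexadecimal, padded to 64 bits, is 0x20DE15CFDE0BAF5B.
Split into bytes (most-significant first): 20 DE 15 CF DE 0B AF 5B.
In big-endian order the high byte comes first in memory.
So the memory order matches the most-significant-first order: 20 DE 15 CF DE 0B AF 5B.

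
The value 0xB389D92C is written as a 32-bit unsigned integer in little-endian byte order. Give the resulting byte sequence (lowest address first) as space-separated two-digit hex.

2C D9 89 B3

Split into bytes (most-significant first): B3 89 D9 2C.
In little-endian order the low byte comes first in memory.
So at ascending addresses the bytes are 2C D9 89 B3.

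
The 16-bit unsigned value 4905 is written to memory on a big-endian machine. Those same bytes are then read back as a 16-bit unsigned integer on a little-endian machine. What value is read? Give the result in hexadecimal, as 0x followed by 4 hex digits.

4905 in 16-bit hexadecimal is 0x1329.
Stored big-endian, the bytes at ascending addresses are 13 29.
Read back as little-endian, the first byte is least significant, giving 0x2913.

0x2913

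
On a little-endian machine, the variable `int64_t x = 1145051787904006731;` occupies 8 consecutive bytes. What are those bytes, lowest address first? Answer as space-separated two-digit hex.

4B BA 71 CB 88 0A E4 0F

1145051787904006731 in hexadecimal, padded to 64 bits, is 0x0FE40A88CB71BA4B.
Split into bytes (most-significant first): 0F E4 0A 88 CB 71 BA 4B.
In little-endian order the low byte comes first in memory.
So at ascending addresses the bytes are 4B BA 71 CB 88 0A E4 0F.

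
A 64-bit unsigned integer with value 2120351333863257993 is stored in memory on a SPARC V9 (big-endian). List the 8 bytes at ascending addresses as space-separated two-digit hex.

2120351333863257993 in hexadecimal, padded to 64 bits, is 0x1D6D004DD5F1F789.
Split into bytes (most-significant first): 1D 6D 00 4D D5 F1 F7 89.
In big-endian order the high byte comes first in memory.
So the memory order matches the most-significant-first order: 1D 6D 00 4D D5 F1 F7 89.

1D 6D 00 4D D5 F1 F7 89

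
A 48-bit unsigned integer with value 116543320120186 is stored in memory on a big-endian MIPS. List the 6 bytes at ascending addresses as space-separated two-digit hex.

69 FE DB 32 5B 7A

116543320120186 in hexadecimal, padded to 48 bits, is 0x69FEDB325B7A.
Split into bytes (most-significant first): 69 FE DB 32 5B 7A.
In big-endian order the high byte comes first in memory.
So the memory order matches the most-significant-first order: 69 FE DB 32 5B 7A.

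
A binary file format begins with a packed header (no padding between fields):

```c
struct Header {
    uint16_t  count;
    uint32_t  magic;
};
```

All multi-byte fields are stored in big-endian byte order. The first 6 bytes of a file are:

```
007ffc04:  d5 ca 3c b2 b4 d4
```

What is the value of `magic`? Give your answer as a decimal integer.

1018344660

`magic` follows `count` (2 bytes), so it starts at byte offset 2 and occupies 4 bytes.
Bytes at offsets 2..5: 3C B2 B4 D4.
In big-endian order the high byte comes first in memory.
The bytes are already most-significant first: 0x3CB2B4D4.
0x3CB2B4D4 = 1018344660.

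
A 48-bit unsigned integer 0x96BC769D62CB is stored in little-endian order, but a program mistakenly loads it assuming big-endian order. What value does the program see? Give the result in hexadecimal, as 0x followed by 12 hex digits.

0xCB629D76BC96

Stored little-endian, the bytes at ascending addresses are CB 62 9D 76 BC 96.
Read back as big-endian, the last byte is least significant, giving 0xCB629D76BC96.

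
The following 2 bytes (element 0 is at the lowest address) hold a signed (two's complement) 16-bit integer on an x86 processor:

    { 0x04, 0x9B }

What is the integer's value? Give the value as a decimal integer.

-25852

In little-endian order the low byte comes first in memory.
Reassemble most-significant byte first: 9B 04 → 0x9B04.
Top bit is set, so as a signed 16-bit value this is 0x9B04 − 2^16 = -25852.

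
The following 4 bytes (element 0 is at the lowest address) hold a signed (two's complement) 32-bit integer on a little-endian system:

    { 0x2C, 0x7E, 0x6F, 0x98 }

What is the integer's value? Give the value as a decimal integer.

-1737523668

In little-endian order the low byte comes first in memory.
Reassemble most-significant byte first: 98 6F 7E 2C → 0x986F7E2C.
Top bit is set, so as a signed 32-bit value this is 0x986F7E2C − 2^32 = -1737523668.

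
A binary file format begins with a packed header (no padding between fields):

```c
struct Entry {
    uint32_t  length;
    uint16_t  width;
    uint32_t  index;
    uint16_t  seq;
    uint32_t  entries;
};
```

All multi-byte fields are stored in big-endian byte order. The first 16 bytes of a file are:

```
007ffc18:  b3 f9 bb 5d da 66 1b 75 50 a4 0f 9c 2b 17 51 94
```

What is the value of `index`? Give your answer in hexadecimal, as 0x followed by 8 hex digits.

0x1B7550A4

`index` follows `length` (4 B), `width` (2 B), so it starts at offset 4 + 2 = 6 and occupies 4 bytes.
Bytes at offsets 6..9: 1B 75 50 A4.
Big-endian: lowest address holds the most-significant byte.
The bytes are already most-significant first: 0x1B7550A4.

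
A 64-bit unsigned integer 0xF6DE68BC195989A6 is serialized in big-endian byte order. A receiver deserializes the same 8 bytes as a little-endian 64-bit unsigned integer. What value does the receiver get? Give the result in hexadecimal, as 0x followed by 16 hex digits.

0xA6895919BC68DEF6

Stored big-endian, the bytes at ascending addresses are F6 DE 68 BC 19 59 89 A6.
Read back as little-endian, the first byte is least significant, giving 0xA6895919BC68DEF6.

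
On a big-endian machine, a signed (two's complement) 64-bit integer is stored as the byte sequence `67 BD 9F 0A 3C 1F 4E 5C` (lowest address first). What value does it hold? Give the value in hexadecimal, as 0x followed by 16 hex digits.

Big-endian: lowest address holds the most-significant byte.
The bytes are already most-significant first: 0x67BD9F0A3C1F4E5C.

0x67BD9F0A3C1F4E5C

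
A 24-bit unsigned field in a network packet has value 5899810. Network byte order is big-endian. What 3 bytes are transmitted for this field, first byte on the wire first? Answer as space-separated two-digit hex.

5899810 in hexadecimal, padded to 24 bits, is 0x5A0622.
Split into bytes (most-significant first): 5A 06 22.
In big-endian order the high byte comes first in memory.
So the memory order matches the most-significant-first order: 5A 06 22.

5A 06 22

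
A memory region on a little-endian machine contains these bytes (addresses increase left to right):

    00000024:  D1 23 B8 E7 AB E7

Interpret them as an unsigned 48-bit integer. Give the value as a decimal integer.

Little-endian: lowest address holds the least-significant byte.
Reassemble most-significant byte first: E7 AB E7 B8 23 D1 → 0xE7ABE7B823D1.
0xE7ABE7B823D1 = 254725513028561.

254725513028561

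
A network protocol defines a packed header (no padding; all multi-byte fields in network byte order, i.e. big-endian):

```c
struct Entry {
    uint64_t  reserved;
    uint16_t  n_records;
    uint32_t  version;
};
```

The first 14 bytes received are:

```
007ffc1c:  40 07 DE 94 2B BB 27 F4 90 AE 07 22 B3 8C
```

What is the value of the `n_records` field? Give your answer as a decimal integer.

`n_records` follows `reserved` (8 bytes), so it starts at byte offset 8 and occupies 2 bytes.
Bytes at offsets 8..9: 90 AE.
Big-endian: lowest address holds the most-significant byte.
The bytes are already most-significant first: 0x90AE.
0x90AE = 37038.

37038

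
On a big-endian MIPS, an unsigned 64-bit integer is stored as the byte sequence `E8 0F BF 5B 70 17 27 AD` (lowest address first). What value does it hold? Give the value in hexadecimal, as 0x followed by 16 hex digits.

Big-endian stores the most-significant byte at the lowest address.
The bytes are already most-significant first: 0xE80FBF5B701727AD.

0xE80FBF5B701727AD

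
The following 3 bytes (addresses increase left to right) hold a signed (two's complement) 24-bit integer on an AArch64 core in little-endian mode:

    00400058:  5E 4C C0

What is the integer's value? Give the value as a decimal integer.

-4174754

Little-endian stores the least-significant byte at the lowest address.
Reassemble most-significant byte first: C0 4C 5E → 0xC04C5E.
Top bit is set, so as a signed 24-bit value this is 0xC04C5E − 2^24 = -4174754.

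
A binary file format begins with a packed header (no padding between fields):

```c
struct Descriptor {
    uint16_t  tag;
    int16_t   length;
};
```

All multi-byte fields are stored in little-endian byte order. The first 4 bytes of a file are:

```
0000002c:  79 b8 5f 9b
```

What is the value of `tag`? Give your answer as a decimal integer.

`tag` is the first field, at byte offset 0, occupying 2 bytes.
Bytes at offsets 0..1: 79 B8.
Little-endian stores the least-significant byte at the lowest address.
Reassemble most-significant byte first: B8 79 → 0xB879.
0xB879 = 47225.

47225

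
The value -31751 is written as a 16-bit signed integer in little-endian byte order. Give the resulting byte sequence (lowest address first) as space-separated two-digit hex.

Two's complement of -31751 in 16 bits: 31751 = 0x7C07; invert → 0x83F8; add 1 → 0x83F9.
Split into bytes (most-significant first): 83 F9.
In little-endian order the low byte comes first in memory.
So at ascending addresses the bytes are F9 83.

F9 83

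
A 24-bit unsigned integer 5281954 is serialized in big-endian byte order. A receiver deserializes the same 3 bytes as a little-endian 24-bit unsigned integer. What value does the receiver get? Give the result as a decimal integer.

10655824

5281954 in 24-bit hexadecimal is 0x5098A2.
Stored big-endian, the bytes at ascending addresses are 50 98 A2.
Read back as little-endian, the first byte is least significant, giving 0xA29850.
0xA29850 = 10655824.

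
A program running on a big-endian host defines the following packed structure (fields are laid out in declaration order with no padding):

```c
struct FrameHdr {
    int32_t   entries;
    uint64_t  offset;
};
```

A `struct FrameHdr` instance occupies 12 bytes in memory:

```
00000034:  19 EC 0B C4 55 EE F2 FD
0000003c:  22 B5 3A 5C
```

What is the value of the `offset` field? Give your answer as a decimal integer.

`offset` follows `entries` (4 bytes), so it starts at byte offset 4 and occupies 8 bytes.
Bytes at offsets 4..11: 55 EE F2 FD 22 B5 3A 5C.
Big-endian stores the most-significant byte at the lowest address.
The bytes are already most-significant first: 0x55EEF2FD22B53A5C.
0x55EEF2FD22B53A5C = 6192153706703960668.

6192153706703960668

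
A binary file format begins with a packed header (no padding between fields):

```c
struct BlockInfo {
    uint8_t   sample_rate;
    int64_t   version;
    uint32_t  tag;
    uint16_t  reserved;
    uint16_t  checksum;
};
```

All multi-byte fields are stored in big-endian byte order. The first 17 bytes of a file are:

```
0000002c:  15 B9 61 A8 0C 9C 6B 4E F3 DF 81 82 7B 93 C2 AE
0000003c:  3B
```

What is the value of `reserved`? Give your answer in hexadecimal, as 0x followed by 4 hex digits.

0x93C2

`reserved` follows `sample_rate` (1 B), `version` (8 B), `tag` (4 B), so it starts at offset 1 + 8 + 4 = 13 and occupies 2 bytes.
Bytes at offsets 13..14: 93 C2.
Big-endian: lowest address holds the most-significant byte.
The bytes are already most-significant first: 0x93C2.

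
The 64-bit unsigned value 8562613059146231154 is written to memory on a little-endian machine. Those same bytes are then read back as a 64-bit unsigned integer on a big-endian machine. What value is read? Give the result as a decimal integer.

8227382638072288374

8562613059146231154 in 64-bit hexadecimal is 0x76D48335EB882D72.
Stored little-endian, the bytes at ascending addresses are 72 2D 88 EB 35 83 D4 76.
Read back as big-endian, the last byte is least significant, giving 0x722D88EB3583D476.
0x722D88EB3583D476 = 8227382638072288374.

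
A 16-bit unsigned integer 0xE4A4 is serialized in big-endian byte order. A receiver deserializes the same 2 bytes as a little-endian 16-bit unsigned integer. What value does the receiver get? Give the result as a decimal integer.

Stored big-endian, the bytes at ascending addresses are E4 A4.
Read back as little-endian, the first byte is least significant, giving 0xA4E4.
0xA4E4 = 42212.

42212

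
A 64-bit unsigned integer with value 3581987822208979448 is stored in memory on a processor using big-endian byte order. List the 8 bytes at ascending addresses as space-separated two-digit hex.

31 B5 C6 F2 34 8A 91 F8

3581987822208979448 in hexadecimal, padded to 64 bits, is 0x31B5C6F2348A91F8.
Split into bytes (most-significant first): 31 B5 C6 F2 34 8A 91 F8.
In big-endian order the high byte comes first in memory.
So the memory order matches the most-significant-first order: 31 B5 C6 F2 34 8A 91 F8.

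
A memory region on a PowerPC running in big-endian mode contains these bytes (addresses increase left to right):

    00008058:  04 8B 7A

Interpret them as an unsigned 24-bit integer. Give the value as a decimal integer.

Big-endian stores the most-significant byte at the lowest address.
The bytes are already most-significant first: 0x048B7A.
0x048B7A = 297850.

297850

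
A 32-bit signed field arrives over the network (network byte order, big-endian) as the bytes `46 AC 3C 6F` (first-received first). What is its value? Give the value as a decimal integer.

Big-endian: lowest address holds the most-significant byte.
The bytes are already most-significant first: 0x46AC3C6F.
0x46AC3C6F = 1185692783.

1185692783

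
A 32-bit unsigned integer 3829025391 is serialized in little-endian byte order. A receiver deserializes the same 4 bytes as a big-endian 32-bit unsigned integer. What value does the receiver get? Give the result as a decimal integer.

1867135716

3829025391 in 32-bit hexadecimal is 0xE43A4A6F.
Stored little-endian, the bytes at ascending addresses are 6F 4A 3A E4.
Read back as big-endian, the last byte is least significant, giving 0x6F4A3AE4.
0x6F4A3AE4 = 1867135716.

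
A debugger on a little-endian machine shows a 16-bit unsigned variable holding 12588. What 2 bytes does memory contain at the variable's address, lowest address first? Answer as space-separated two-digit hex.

2C 31

12588 in hexadecimal, padded to 16 bits, is 0x312C.
Split into bytes (most-significant first): 31 2C.
In little-endian order the low byte comes first in memory.
So at ascending addresses the bytes are 2C 31.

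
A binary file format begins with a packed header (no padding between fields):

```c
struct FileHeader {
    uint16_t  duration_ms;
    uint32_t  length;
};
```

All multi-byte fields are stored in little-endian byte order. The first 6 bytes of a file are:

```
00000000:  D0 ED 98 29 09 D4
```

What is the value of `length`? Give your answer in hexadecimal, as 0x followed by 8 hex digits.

0xD4092998

`length` follows `duration_ms` (2 bytes), so it starts at byte offset 2 and occupies 4 bytes.
Bytes at offsets 2..5: 98 29 09 D4.
Little-endian stores the least-significant byte at the lowest address.
Reassemble most-significant byte first: D4 09 29 98 → 0xD4092998.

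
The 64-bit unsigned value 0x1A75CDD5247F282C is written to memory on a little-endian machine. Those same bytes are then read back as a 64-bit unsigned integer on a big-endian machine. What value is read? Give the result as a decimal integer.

Stored little-endian, the bytes at ascending addresses are 2C 28 7F 24 D5 CD 75 1A.
Read back as big-endian, the last byte is least significant, giving 0x2C287F24D5CD751A.
0x2C287F24D5CD751A = 3181932932919817498.

3181932932919817498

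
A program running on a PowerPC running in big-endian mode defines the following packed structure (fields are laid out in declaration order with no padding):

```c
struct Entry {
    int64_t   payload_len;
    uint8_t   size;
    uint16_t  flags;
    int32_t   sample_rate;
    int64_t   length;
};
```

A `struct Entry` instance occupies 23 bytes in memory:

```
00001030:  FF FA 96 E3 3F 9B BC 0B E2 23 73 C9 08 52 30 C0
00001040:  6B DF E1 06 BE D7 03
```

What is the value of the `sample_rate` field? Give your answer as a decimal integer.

-922201552

`sample_rate` follows `payload_len` (8 B), `size` (1 B), `flags` (2 B), so it starts at offset 8 + 1 + 2 = 11 and occupies 4 bytes.
Bytes at offsets 11..14: C9 08 52 30.
In big-endian order the high byte comes first in memory.
The bytes are already most-significant first: 0xC9085230.
Top bit is set, so as a signed 32-bit value this is 0xC9085230 − 2^32 = -922201552.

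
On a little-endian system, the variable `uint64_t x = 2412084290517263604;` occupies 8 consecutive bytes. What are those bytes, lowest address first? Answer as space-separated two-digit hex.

F4 E4 94 E8 E1 71 79 21

2412084290517263604 in hexadecimal, padded to 64 bits, is 0x217971E1E894E4F4.
Split into bytes (most-significant first): 21 79 71 E1 E8 94 E4 F4.
Little-endian: lowest address holds the least-significant byte.
So at ascending addresses the bytes are F4 E4 94 E8 E1 71 79 21.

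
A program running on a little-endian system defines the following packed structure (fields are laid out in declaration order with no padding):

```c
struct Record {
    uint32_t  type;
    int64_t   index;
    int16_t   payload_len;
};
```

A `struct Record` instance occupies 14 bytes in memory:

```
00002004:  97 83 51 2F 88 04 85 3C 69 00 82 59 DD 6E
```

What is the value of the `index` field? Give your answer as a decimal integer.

6449718068334888072

`index` follows `type` (4 bytes), so it starts at byte offset 4 and occupies 8 bytes.
Bytes at offsets 4..11: 88 04 85 3C 69 00 82 59.
In little-endian order the low byte comes first in memory.
Reassemble most-significant byte first: 59 82 00 69 3C 85 04 88 → 0x598200693C850488.
0x598200693C850488 = 6449718068334888072.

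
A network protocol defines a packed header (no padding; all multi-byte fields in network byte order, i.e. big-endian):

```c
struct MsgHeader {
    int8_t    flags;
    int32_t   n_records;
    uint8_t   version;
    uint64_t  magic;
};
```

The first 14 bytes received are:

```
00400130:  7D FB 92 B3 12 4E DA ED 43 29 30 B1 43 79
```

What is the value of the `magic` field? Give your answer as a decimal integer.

`magic` follows `flags` (1 B), `n_records` (4 B), `version` (1 B), so it starts at offset 1 + 4 + 1 = 6 and occupies 8 bytes.
Bytes at offsets 6..13: DA ED 43 29 30 B1 43 79.
Big-endian stores the most-significant byte at the lowest address.
The bytes are already most-significant first: 0xDAED432930B14379.
0xDAED432930B14379 = 15775338913938359161.

15775338913938359161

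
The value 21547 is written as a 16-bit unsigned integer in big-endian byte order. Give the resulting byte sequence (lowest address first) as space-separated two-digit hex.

21547 in hexadecimal, padded to 16 bits, is 0x542B.
Split into bytes (most-significant first): 54 2B.
In big-endian order the high byte comes first in memory.
So the memory order matches the most-significant-first order: 54 2B.

54 2B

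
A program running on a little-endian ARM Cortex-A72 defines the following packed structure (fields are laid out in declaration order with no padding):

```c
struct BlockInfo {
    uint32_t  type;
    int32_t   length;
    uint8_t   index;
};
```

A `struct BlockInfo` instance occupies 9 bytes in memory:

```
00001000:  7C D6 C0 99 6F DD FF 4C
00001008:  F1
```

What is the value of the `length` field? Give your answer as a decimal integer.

1291836783

`length` follows `type` (4 bytes), so it starts at byte offset 4 and occupies 4 bytes.
Bytes at offsets 4..7: 6F DD FF 4C.
Little-endian: lowest address holds the least-significant byte.
Reassemble most-significant byte first: 4C FF DD 6F → 0x4CFFDD6F.
0x4CFFDD6F = 1291836783.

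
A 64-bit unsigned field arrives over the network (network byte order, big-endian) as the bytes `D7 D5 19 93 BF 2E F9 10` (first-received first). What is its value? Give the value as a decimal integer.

Big-endian: lowest address holds the most-significant byte.
The bytes are already most-significant first: 0xD7D51993BF2EF910.
0xD7D51993BF2EF910 = 15552365010552289552.

15552365010552289552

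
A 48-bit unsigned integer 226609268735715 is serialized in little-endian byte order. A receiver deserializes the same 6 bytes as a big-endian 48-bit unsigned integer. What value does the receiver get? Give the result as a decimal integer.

226609268735715 in 48-bit hexadecimal is 0xCE1994F73EE3.
Stored little-endian, the bytes at ascending addresses are E3 3E F7 94 19 CE.
Read back as big-endian, the last byte is least significant, giving 0xE33EF79419CE.
0xE33EF79419CE = 249859581155790.

249859581155790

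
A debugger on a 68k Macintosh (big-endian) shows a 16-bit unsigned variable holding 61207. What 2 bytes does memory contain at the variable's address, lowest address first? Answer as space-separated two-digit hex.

EF 17

61207 in hexadecimal, padded to 16 bits, is 0xEF17.
Split into bytes (most-significant first): EF 17.
Big-endian stores the most-significant byte at the lowest address.
So the memory order matches the most-significant-first order: EF 17.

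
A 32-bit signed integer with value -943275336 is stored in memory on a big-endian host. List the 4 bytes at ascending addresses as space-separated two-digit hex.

C7 C6 C2 B8

Two's complement of -943275336 in 32 bits: 943275336 = 0x38393D48; invert → 0xC7C6C2B7; add 1 → 0xC7C6C2B8.
Split into bytes (most-significant first): C7 C6 C2 B8.
In big-endian order the high byte comes first in memory.
So the memory order matches the most-significant-first order: C7 C6 C2 B8.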